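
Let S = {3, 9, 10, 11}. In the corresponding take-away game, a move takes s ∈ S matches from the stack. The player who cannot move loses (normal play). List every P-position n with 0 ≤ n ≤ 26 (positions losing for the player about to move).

0, 1, 2, 6, 7, 8, 14, 20, 21, 22, 26

G(0) = 0
G(1) = mex{} = 0
G(2) = mex{} = 0
G(3) = mex{0} = 1
G(4) = mex{0} = 1
G(5) = mex{0} = 1
G(6) = mex{1} = 0
G(7) = mex{1} = 0
G(8) = mex{1} = 0
G(9) = mex{0,0} = 1
G(10) = mex{0,0,0} = 1
G(11) = mex{0,0,0,0} = 1
G(12) = mex{1,1,0,0} = 2
G(13) = mex{1,1,1,0} = 2
G(14) = mex{1,1,1,1} = 0
G(15) = mex{2,0,1,1} = 3
G(16) = mex{2,0,0,1} = 3
G(17) = mex{0,0,0,0} = 1
G(18) = mex{3,1,0,0} = 2
G(19) = mex{3,1,1,0} = 2
G(20) = mex{1,1,1,1} = 0
G(21) = mex{2,2,1,1} = 0
G(22) = mex{2,2,2,1} = 0
G(23) = mex{0,0,2,2} = 1
G(24) = mex{0,3,0,2} = 1
G(25) = mex{0,3,3,0} = 1
G(26) = mex{1,1,3,3} = 0
P-positions are exactly the n with G(n) = 0.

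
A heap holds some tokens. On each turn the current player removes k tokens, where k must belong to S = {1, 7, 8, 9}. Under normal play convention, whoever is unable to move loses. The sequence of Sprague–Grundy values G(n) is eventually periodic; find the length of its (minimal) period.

n :  0  1  2  3  4  5  6  7  8  9 10 11 12 13 14 15 16 17 18 19 20 21 22 23 24 25 26 27 28 29 30 31 32 33
G :  0  1  0  1  0  1  0  1  2  3  2  3  2  3  2  3  0  1  0  1  0  1  0  1  2  3  2  3  2  3  2  3  0  1
G(n+16) = G(n) holds for n = 0,…,8 (a full window of length max(S) = 9), so the sequence is purely periodic with period 16.

16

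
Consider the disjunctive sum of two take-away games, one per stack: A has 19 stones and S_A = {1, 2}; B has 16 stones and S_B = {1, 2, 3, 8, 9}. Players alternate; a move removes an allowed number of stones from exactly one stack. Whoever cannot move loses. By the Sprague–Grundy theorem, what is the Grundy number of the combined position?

Stack A, S = {1, 2}:
n :  0  1  2  3  4  5  6  7  8  9 10 11 12 13 14 15 16 17 18 19
G :  0  1  2  0  1  2  0  1  2  0  1  2  0  1  2  0  1  2  0  1
G_A(19) = 1.
Stack B, S = {1, 2, 3, 8, 9}:
G(0) = 0
G(1) = mex{0} = 1
G(2) = mex{1,0} = 2
G(3) = mex{2,1,0} = 3
G(4) = mex{3,2,1} = 0
G(5) = mex{0,3,2} = 1
G(6) = mex{1,0,3} = 2
G(7) = mex{2,1,0} = 3
G(8) = mex{3,2,1,0} = 4
G(9) = mex{4,3,2,1,0} = 5
G(10) = mex{5,4,3,2,1} = 0
G(11) = mex{0,5,4,3,2} = 1
G(12) = mex{1,0,5,0,3} = 2
G(13) = mex{2,1,0,1,0} = 3
G(14) = mex{3,2,1,2,1} = 0
G(15) = mex{0,3,2,3,2} = 1
G(16) = mex{1,0,3,4,3} = 2
G_B(16) = 2.
Combined Grundy value = 1 ⊕ 2 = 3.

3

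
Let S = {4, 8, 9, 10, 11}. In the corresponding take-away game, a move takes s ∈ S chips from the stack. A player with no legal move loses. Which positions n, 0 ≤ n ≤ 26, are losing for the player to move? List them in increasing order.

0, 1, 2, 3, 15, 16, 17, 18

n :  0  1  2  3  4  5  6  7  8  9 10 11 12 13 14 15 16 17 18 19 20 21 22 23 24 25 26
G :  0  0  0  0  1  1  1  1  2  2  2  2  3  3  3  0  0  0  0  1  1  1  1  2  2  2  2
P-positions are exactly the n with G(n) = 0.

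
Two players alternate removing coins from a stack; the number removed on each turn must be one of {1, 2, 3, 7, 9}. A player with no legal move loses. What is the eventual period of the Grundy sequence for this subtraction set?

G(0) = 0
G(1) = mex{0} = 1
G(2) = mex{1,0} = 2
G(3) = mex{2,1,0} = 3
G(4) = mex{3,2,1} = 0
G(5) = mex{0,3,2} = 1
G(6) = mex{1,0,3} = 2
G(7) = mex{2,1,0,0} = 3
G(8) = mex{3,2,1,1} = 0
G(9) = mex{0,3,2,2,0} = 1
G(10) = mex{1,0,3,3,1} = 2
G(11) = mex{2,1,0,0,2} = 3
G(12) = mex{3,2,1,1,3} = 0
G(13) = mex{0,3,2,2,0} = 1
G(14) = mex{1,0,3,3,1} = 2
G(n+4) = G(n) holds for n = 0,…,8 (a full window of length max(S) = 9), so the sequence is purely periodic with period 4.

4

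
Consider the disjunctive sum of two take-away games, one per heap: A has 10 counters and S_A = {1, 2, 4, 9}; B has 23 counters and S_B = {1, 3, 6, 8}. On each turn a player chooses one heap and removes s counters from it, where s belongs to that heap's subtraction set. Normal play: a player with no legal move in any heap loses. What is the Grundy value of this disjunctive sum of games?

Heap A, S = {1, 2, 4, 9}:
G(0) = 0
G(1) = mex{0} = 1
G(2) = mex{1,0} = 2
G(3) = mex{2,1} = 0
G(4) = mex{0,2,0} = 1
G(5) = mex{1,0,1} = 2
G(6) = mex{2,1,2} = 0
G(7) = mex{0,2,0} = 1
G(8) = mex{1,0,1} = 2
G(9) = mex{2,1,2,0} = 3
G(10) = mex{3,2,0,1} = 4
G_A(10) = 4.
Heap B, S = {1, 3, 6, 8}:
n :  0  1  2  3  4  5  6  7  8  9 10 11 12 13 14 15 16 17 18 19 20 21 22 23
G :  0  1  0  1  0  1  2  3  2  0  1  0  1  0  1  2  3  2  0  1  0  1  0  1
G_B(23) = 1.
Combined Grundy value = 4 ⊕ 1 = 5.

5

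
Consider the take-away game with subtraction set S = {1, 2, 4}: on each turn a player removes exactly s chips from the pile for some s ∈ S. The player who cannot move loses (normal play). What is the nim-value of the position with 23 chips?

G(0) = 0
G(1) = mex{0} = 1
G(2) = mex{1,0} = 2
G(3) = mex{2,1} = 0
G(4) = mex{0,2,0} = 1
G(5) = mex{1,0,1} = 2
G(6) = mex{2,1,2} = 0
G(7) = mex{0,2,0} = 1
G(8) = mex{1,0,1} = 2
G(9) = mex{2,1,2} = 0
G(10) = mex{0,2,0} = 1
G(11) = mex{1,0,1} = 2
G(12) = mex{2,1,2} = 0
G(13) = mex{0,2,0} = 1
G(14) = mex{1,0,1} = 2
G(15) = mex{2,1,2} = 0
G(16) = mex{0,2,0} = 1
G(17) = mex{1,0,1} = 2
G(18) = mex{2,1,2} = 0
G(19) = mex{0,2,0} = 1
G(20) = mex{1,0,1} = 2
G(21) = mex{2,1,2} = 0
G(22) = mex{0,2,0} = 1
G(23) = mex{1,0,1} = 2

2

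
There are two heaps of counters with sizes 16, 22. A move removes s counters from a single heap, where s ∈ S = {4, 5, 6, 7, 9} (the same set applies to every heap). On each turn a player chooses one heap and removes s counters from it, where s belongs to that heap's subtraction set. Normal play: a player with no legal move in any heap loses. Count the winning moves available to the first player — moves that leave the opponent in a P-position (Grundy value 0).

All heaps use S = {4, 5, 6, 7, 9}:
n :  0  1  2  3  4  5  6  7  8  9 10 11 12 13 14 15 16 17 18 19 20 21 22
G :  0  0  0  0  1  1  1  1  2  2  2  2  3  0  0  0  0  1  1  1  1  2  2
Heap A: G(16) = 0.
Heap B: G(22) = 2.
Combined Grundy value = 0 ⊕ 2 = 2.
A winning move leaves total XOR = 0, i.e. changes one component's Grundy value g to g ⊕ X where X is the current total.
Heap A: need g' = 0⊕2 = 2. Options: 16−4→G=3, 16−5→G=2, 16−6→G=2, 16−7→G=2, 16−9→G=1. Hits: 3.
Heap B: need g' = 2⊕2 = 0. Options: 22−4→G=1, 22−5→G=1, 22−6→G=0, 22−7→G=0, 22−9→G=0. Hits: 3.

6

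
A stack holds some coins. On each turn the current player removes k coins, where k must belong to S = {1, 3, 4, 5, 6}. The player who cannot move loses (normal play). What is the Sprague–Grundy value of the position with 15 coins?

2

n :  0  1  2  3  4  5  6  7  8  9 10 11 12 13 14 15
G :  0  1  0  1  2  3  2  3  4  0  1  0  1  2  3  2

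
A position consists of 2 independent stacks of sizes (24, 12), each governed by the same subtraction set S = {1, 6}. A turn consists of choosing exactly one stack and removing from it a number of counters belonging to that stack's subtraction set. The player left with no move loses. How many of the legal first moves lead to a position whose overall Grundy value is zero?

0

All stacks use S = {1, 6}:
G(0) = 0
G(1) = mex{0} = 1
G(2) = mex{1} = 0
G(3) = mex{0} = 1
G(4) = mex{1} = 0
G(5) = mex{0} = 1
G(6) = mex{1,0} = 2
G(7) = mex{2,1} = 0
G(8) = mex{0,0} = 1
G(9) = mex{1,1} = 0
G(10) = mex{0,0} = 1
G(11) = mex{1,1} = 0
G(12) = mex{0,2} = 1
G(13) = mex{1,0} = 2
G(14) = mex{2,1} = 0
G(15) = mex{0,0} = 1
G(16) = mex{1,1} = 0
G(17) = mex{0,0} = 1
G(18) = mex{1,1} = 0
G(19) = mex{0,2} = 1
G(20) = mex{1,0} = 2
G(21) = mex{2,1} = 0
G(22) = mex{0,0} = 1
G(23) = mex{1,1} = 0
G(24) = mex{0,0} = 1
Stack A: G(24) = 1.
Stack B: G(12) = 1.
Combined Grundy value = 1 ⊕ 1 = 0.
A winning move leaves total XOR = 0, i.e. changes one component's Grundy value g to g ⊕ X where X is the current total.
Stack A: target g' = 1⊕0 = 1, but every legal move changes the Grundy value (mex property), so 0 moves.
Stack B: target g' = 1⊕0 = 1, but every legal move changes the Grundy value (mex property), so 0 moves.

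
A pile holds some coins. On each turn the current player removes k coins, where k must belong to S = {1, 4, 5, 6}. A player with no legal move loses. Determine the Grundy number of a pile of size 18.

n :  0  1  2  3  4  5  6  7  8  9 10 11 12 13 14 15 16 17 18
G :  0  1  0  1  2  3  2  3  4  0  1  0  1  2  3  2  3  4  0

0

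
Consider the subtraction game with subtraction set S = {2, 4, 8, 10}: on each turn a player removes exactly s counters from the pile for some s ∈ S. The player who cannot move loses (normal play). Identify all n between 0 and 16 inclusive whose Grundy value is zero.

0, 1, 6, 7, 12, 13

n :  0  1  2  3  4  5  6  7  8  9 10 11 12 13 14 15 16
G :  0  0  1  1  2  2  0  0  1  1  2  2  0  0  1  1  2
P-positions are exactly the n with G(n) = 0.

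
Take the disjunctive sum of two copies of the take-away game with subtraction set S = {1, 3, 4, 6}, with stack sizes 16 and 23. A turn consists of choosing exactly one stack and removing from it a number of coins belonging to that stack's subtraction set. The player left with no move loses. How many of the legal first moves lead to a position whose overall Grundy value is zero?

All stacks use S = {1, 3, 4, 6}:
G(0) = 0
G(1) = mex{0} = 1
G(2) = mex{1} = 0
G(3) = mex{0,0} = 1
G(4) = mex{1,1,0} = 2
G(5) = mex{2,0,1} = 3
G(6) = mex{3,1,0,0} = 2
G(7) = mex{2,2,1,1} = 0
G(8) = mex{0,3,2,0} = 1
G(9) = mex{1,2,3,1} = 0
G(10) = mex{0,0,2,2} = 1
G(11) = mex{1,1,0,3} = 2
G(12) = mex{2,0,1,2} = 3
G(13) = mex{3,1,0,0} = 2
G(14) = mex{2,2,1,1} = 0
G(15) = mex{0,3,2,0} = 1
G(16) = mex{1,2,3,1} = 0
G(17) = mex{0,0,2,2} = 1
G(18) = mex{1,1,0,3} = 2
G(19) = mex{2,0,1,2} = 3
G(20) = mex{3,1,0,0} = 2
G(21) = mex{2,2,1,1} = 0
G(22) = mex{0,3,2,0} = 1
G(23) = mex{1,2,3,1} = 0
Stack A: G(16) = 0.
Stack B: G(23) = 0.
Combined Grundy value = 0 ⊕ 0 = 0.
A winning move leaves total XOR = 0, i.e. changes one component's Grundy value g to g ⊕ X where X is the current total.
Stack A: target g' = 0⊕0 = 0, but every legal move changes the Grundy value (mex property), so 0 moves.
Stack B: target g' = 0⊕0 = 0, but every legal move changes the Grundy value (mex property), so 0 moves.

0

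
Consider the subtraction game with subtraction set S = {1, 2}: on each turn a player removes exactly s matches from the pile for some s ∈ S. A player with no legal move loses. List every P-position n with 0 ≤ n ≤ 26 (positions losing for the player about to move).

n :  0  1  2  3  4  5  6  7  8  9 10 11 12 13 14 15 16 17 18 19 20 21 22 23 24 25 26
G :  0  1  2  0  1  2  0  1  2  0  1  2  0  1  2  0  1  2  0  1  2  0  1  2  0  1  2
P-positions are exactly the n with G(n) = 0.

0, 3, 6, 9, 12, 15, 18, 21, 24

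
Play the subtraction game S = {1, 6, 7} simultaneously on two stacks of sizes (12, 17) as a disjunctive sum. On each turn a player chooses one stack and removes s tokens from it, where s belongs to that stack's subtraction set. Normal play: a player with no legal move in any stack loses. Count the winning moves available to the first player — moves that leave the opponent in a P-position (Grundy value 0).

All stacks use S = {1, 6, 7}:
G(0) = 0
G(1) = mex{0} = 1
G(2) = mex{1} = 0
G(3) = mex{0} = 1
G(4) = mex{1} = 0
G(5) = mex{0} = 1
G(6) = mex{1,0} = 2
G(7) = mex{2,1,0} = 3
G(8) = mex{3,0,1} = 2
G(9) = mex{2,1,0} = 3
G(10) = mex{3,0,1} = 2
G(11) = mex{2,1,0} = 3
G(12) = mex{3,2,1} = 0
G(13) = mex{0,3,2} = 1
G(14) = mex{1,2,3} = 0
G(15) = mex{0,3,2} = 1
G(16) = mex{1,2,3} = 0
G(17) = mex{0,3,2} = 1
Stack A: G(12) = 0.
Stack B: G(17) = 1.
Combined Grundy value = 0 ⊕ 1 = 1.
A winning move leaves total XOR = 0, i.e. changes one component's Grundy value g to g ⊕ X where X is the current total.
Stack A: need g' = 0⊕1 = 1. Options: 12−1→G=3, 12−6→G=2, 12−7→G=1. Hits: 1.
Stack B: need g' = 1⊕1 = 0. Options: 17−1→G=0, 17−6→G=3, 17−7→G=2. Hits: 1.

2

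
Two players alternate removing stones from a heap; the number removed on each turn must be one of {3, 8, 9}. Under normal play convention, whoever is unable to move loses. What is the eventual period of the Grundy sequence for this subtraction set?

17

G(0) = 0
G(1) = mex{} = 0
G(2) = mex{} = 0
G(3) = mex{0} = 1
G(4) = mex{0} = 1
G(5) = mex{0} = 1
G(6) = mex{1} = 0
G(7) = mex{1} = 0
G(8) = mex{1,0} = 2
G(9) = mex{0,0,0} = 1
G(10) = mex{0,0,0} = 1
G(11) = mex{2,1,0} = 3
G(12) = mex{1,1,1} = 0
G(13) = mex{1,1,1} = 0
G(14) = mex{3,0,1} = 2
G(15) = mex{0,0,0} = 1
G(16) = mex{0,2,0} = 1
G(17) = mex{2,1,2} = 0
G(18) = mex{1,1,1} = 0
G(19) = mex{1,3,1} = 0
G(20) = mex{0,0,3} = 1
G(21) = mex{0,0,0} = 1
G(22) = mex{0,2,0} = 1
G(23) = mex{1,1,2} = 0
G(24) = mex{1,1,1} = 0
G(25) = mex{1,0,1} = 2
G(26) = mex{0,0,0} = 1
G(27) = mex{0,0,0} = 1
G(28) = mex{2,1,0} = 3
G(29) = mex{1,1,1} = 0
G(30) = mex{1,1,1} = 0
G(31) = mex{3,0,1} = 2
G(32) = mex{0,0,0} = 1
G(33) = mex{0,2,0} = 1
G(34) = mex{2,1,2} = 0
G(35) = mex{1,1,1} = 0
G(n+17) = G(n) holds for n = 0,…,8 (a full window of length max(S) = 9), so the sequence is purely periodic with period 17.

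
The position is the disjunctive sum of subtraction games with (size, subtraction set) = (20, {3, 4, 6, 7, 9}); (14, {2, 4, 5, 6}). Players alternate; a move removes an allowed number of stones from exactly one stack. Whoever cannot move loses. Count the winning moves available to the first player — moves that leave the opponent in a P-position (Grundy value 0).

Stack A, S = {3, 4, 6, 7, 9}:
n :  0  1  2  3  4  5  6  7  8  9 10 11 12 13 14 15 16 17 18 19 20
G :  0  0  0  1  1  1  2  2  2  3  3  3  0  0  0  1  1  1  2  2  2
G_A(20) = 2.
Stack B, S = {2, 4, 5, 6}:
n :  0  1  2  3  4  5  6  7  8  9 10 11 12 13 14
G :  0  0  1  1  2  2  3  3  0  0  1  1  2  2  3
G_B(14) = 3.
Combined Grundy value = 2 ⊕ 3 = 1.
A winning move leaves total XOR = 0, i.e. changes one component's Grundy value g to g ⊕ X where X is the current total.
Stack A: need g' = 2⊕1 = 3. Options: 20−3→G=1, 20−4→G=1, 20−6→G=0, 20−7→G=0, 20−9→G=3. Hits: 1.
Stack B: need g' = 3⊕1 = 2. Options: 14−2→G=2, 14−4→G=1, 14−5→G=0, 14−6→G=0. Hits: 1.

2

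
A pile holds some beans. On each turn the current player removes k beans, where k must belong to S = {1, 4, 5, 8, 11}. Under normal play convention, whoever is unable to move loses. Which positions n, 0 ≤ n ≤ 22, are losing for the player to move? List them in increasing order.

n :  0  1  2  3  4  5  6  7  8  9 10 11 12 13 14 15 16 17 18 19 20 21 22
G :  0  1  0  1  2  3  2  3  4  0  1  4  0  1  3  0  1  3  0  1  2  0  1
P-positions are exactly the n with G(n) = 0.

0, 2, 9, 12, 15, 18, 21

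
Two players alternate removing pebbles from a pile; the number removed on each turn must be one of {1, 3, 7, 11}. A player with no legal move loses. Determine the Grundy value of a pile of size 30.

G(0) = 0
G(1) = mex{0} = 1
G(2) = mex{1} = 0
G(3) = mex{0,0} = 1
G(4) = mex{1,1} = 0
G(5) = mex{0,0} = 1
G(6) = mex{1,1} = 0
G(7) = mex{0,0,0} = 1
G(8) = mex{1,1,1} = 0
G(9) = mex{0,0,0} = 1
G(10) = mex{1,1,1} = 0
G(11) = mex{0,0,0,0} = 1
G(12) = mex{1,1,1,1} = 0
G(13) = mex{0,0,0,0} = 1
G(14) = mex{1,1,1,1} = 0
G(15) = mex{0,0,0,0} = 1
G(16) = mex{1,1,1,1} = 0
G(17) = mex{0,0,0,0} = 1
G(18) = mex{1,1,1,1} = 0
G(19) = mex{0,0,0,0} = 1
G(20) = mex{1,1,1,1} = 0
G(21) = mex{0,0,0,0} = 1
G(22) = mex{1,1,1,1} = 0
G(23) = mex{0,0,0,0} = 1
G(24) = mex{1,1,1,1} = 0
G(25) = mex{0,0,0,0} = 1
G(26) = mex{1,1,1,1} = 0
G(27) = mex{0,0,0,0} = 1
G(28) = mex{1,1,1,1} = 0
G(29) = mex{0,0,0,0} = 1
G(30) = mex{1,1,1,1} = 0

0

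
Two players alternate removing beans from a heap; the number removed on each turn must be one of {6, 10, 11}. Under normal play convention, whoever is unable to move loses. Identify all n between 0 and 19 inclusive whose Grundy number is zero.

G(0) = 0
G(1) = mex{} = 0
G(2) = mex{} = 0
G(3) = mex{} = 0
G(4) = mex{} = 0
G(5) = mex{} = 0
G(6) = mex{0} = 1
G(7) = mex{0} = 1
G(8) = mex{0} = 1
G(9) = mex{0} = 1
G(10) = mex{0,0} = 1
G(11) = mex{0,0,0} = 1
G(12) = mex{1,0,0} = 2
G(13) = mex{1,0,0} = 2
G(14) = mex{1,0,0} = 2
G(15) = mex{1,0,0} = 2
G(16) = mex{1,1,0} = 2
G(17) = mex{1,1,1} = 0
G(18) = mex{2,1,1} = 0
G(19) = mex{2,1,1} = 0
P-positions are exactly the n with G(n) = 0.

0, 1, 2, 3, 4, 5, 17, 18, 19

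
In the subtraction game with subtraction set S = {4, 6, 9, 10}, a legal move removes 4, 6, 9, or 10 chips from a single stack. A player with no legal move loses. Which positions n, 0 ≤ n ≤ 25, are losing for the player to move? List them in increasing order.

0, 1, 2, 3, 14, 15, 16, 17

n :  0  1  2  3  4  5  6  7  8  9 10 11 12 13 14 15 16 17 18 19 20 21 22 23 24 25
G :  0  0  0  0  1  1  1  1  2  2  2  2  3  3  0  0  0  0  1  1  1  1  2  2  2  2
P-positions are exactly the n with G(n) = 0.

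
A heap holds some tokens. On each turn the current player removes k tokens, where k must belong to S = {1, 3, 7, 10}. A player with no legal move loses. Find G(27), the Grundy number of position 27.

2

G(0) = 0
G(1) = mex{0} = 1
G(2) = mex{1} = 0
G(3) = mex{0,0} = 1
G(4) = mex{1,1} = 0
G(5) = mex{0,0} = 1
G(6) = mex{1,1} = 0
G(7) = mex{0,0,0} = 1
G(8) = mex{1,1,1} = 0
G(9) = mex{0,0,0} = 1
G(10) = mex{1,1,1,0} = 2
G(11) = mex{2,0,0,1} = 3
G(12) = mex{3,1,1,0} = 2
G(13) = mex{2,2,0,1} = 3
G(14) = mex{3,3,1,0} = 2
G(15) = mex{2,2,0,1} = 3
G(16) = mex{3,3,1,0} = 2
G(17) = mex{2,2,2,1} = 0
G(18) = mex{0,3,3,0} = 1
G(19) = mex{1,2,2,1} = 0
G(20) = mex{0,0,3,2} = 1
G(21) = mex{1,1,2,3} = 0
G(22) = mex{0,0,3,2} = 1
G(23) = mex{1,1,2,3} = 0
G(24) = mex{0,0,0,2} = 1
G(25) = mex{1,1,1,3} = 0
G(26) = mex{0,0,0,2} = 1
G(27) = mex{1,1,1,0} = 2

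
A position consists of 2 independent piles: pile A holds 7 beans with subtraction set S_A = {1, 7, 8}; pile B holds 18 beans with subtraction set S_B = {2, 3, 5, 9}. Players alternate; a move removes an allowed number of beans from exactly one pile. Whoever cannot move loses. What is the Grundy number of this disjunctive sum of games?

3

Pile A, S = {1, 7, 8}:
n : 0 1 2 3 4 5 6 7
G : 0 1 0 1 0 1 0 1
G_A(7) = 1.
Pile B, S = {2, 3, 5, 9}:
G(0) = 0
G(1) = mex{} = 0
G(2) = mex{0} = 1
G(3) = mex{0,0} = 1
G(4) = mex{1,0} = 2
G(5) = mex{1,1,0} = 2
G(6) = mex{2,1,0} = 3
G(7) = mex{2,2,1} = 0
G(8) = mex{3,2,1} = 0
G(9) = mex{0,3,2,0} = 1
G(10) = mex{0,0,2,0} = 1
G(11) = mex{1,0,3,1} = 2
G(12) = mex{1,1,0,1} = 2
G(13) = mex{2,1,0,2} = 3
G(14) = mex{2,2,1,2} = 0
G(15) = mex{3,2,1,3} = 0
G(16) = mex{0,3,2,0} = 1
G(17) = mex{0,0,2,0} = 1
G(18) = mex{1,0,3,1} = 2
G_B(18) = 2.
Combined Grundy value = 1 ⊕ 2 = 3.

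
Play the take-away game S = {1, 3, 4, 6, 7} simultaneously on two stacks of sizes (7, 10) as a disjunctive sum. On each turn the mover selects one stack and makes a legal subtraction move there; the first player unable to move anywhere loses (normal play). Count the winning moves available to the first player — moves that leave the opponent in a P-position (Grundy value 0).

2

All stacks use S = {1, 3, 4, 6, 7}:
G(0) = 0
G(1) = mex{0} = 1
G(2) = mex{1} = 0
G(3) = mex{0,0} = 1
G(4) = mex{1,1,0} = 2
G(5) = mex{2,0,1} = 3
G(6) = mex{3,1,0,0} = 2
G(7) = mex{2,2,1,1,0} = 3
G(8) = mex{3,3,2,0,1} = 4
G(9) = mex{4,2,3,1,0} = 5
G(10) = mex{5,3,2,2,1} = 0
Stack A: G(7) = 3.
Stack B: G(10) = 0.
Combined Grundy value = 3 ⊕ 0 = 3.
A winning move leaves total XOR = 0, i.e. changes one component's Grundy value g to g ⊕ X where X is the current total.
Stack A: need g' = 3⊕3 = 0. Options: 7−1→G=2, 7−3→G=2, 7−4→G=1, 7−6→G=1, 7−7→G=0. Hits: 1.
Stack B: need g' = 0⊕3 = 3. Options: 10−1→G=5, 10−3→G=3, 10−4→G=2, 10−6→G=2, 10−7→G=1. Hits: 1.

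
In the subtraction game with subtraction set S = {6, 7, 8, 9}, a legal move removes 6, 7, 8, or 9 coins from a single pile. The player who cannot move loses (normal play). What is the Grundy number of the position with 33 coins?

G(0) = 0
G(1) = mex{} = 0
G(2) = mex{} = 0
G(3) = mex{} = 0
G(4) = mex{} = 0
G(5) = mex{} = 0
G(6) = mex{0} = 1
G(7) = mex{0,0} = 1
G(8) = mex{0,0,0} = 1
G(9) = mex{0,0,0,0} = 1
G(10) = mex{0,0,0,0} = 1
G(11) = mex{0,0,0,0} = 1
G(12) = mex{1,0,0,0} = 2
G(13) = mex{1,1,0,0} = 2
G(14) = mex{1,1,1,0} = 2
G(15) = mex{1,1,1,1} = 0
G(16) = mex{1,1,1,1} = 0
G(17) = mex{1,1,1,1} = 0
G(18) = mex{2,1,1,1} = 0
G(19) = mex{2,2,1,1} = 0
G(20) = mex{2,2,2,1} = 0
G(21) = mex{0,2,2,2} = 1
G(22) = mex{0,0,2,2} = 1
G(23) = mex{0,0,0,2} = 1
G(24) = mex{0,0,0,0} = 1
G(25) = mex{0,0,0,0} = 1
G(26) = mex{0,0,0,0} = 1
G(27) = mex{1,0,0,0} = 2
G(28) = mex{1,1,0,0} = 2
G(29) = mex{1,1,1,0} = 2
G(30) = mex{1,1,1,1} = 0
G(31) = mex{1,1,1,1} = 0
G(32) = mex{1,1,1,1} = 0
G(33) = mex{2,1,1,1} = 0

0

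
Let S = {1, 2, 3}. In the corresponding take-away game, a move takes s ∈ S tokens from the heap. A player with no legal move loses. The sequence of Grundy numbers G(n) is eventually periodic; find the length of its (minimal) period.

4

n :  0  1  2  3  4  5  6  7  8  9 10 11 12 13 14
G :  0  1  2  3  0  1  2  3  0  1  2  3  0  1  2
G(n+4) = G(n) holds for n = 0,…,2 (a full window of length max(S) = 3), so the sequence is purely periodic with period 4.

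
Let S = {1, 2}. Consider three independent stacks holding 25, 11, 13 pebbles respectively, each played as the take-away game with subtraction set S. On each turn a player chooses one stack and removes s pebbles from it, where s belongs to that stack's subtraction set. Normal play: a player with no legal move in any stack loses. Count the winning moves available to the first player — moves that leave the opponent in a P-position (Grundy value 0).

1

All stacks use S = {1, 2}:
G(0) = 0
G(1) = mex{0} = 1
G(2) = mex{1,0} = 2
G(3) = mex{2,1} = 0
G(4) = mex{0,2} = 1
G(5) = mex{1,0} = 2
G(6) = mex{2,1} = 0
G(7) = mex{0,2} = 1
G(8) = mex{1,0} = 2
G(9) = mex{2,1} = 0
G(10) = mex{0,2} = 1
G(11) = mex{1,0} = 2
G(12) = mex{2,1} = 0
G(13) = mex{0,2} = 1
G(14) = mex{1,0} = 2
G(15) = mex{2,1} = 0
G(16) = mex{0,2} = 1
G(17) = mex{1,0} = 2
G(18) = mex{2,1} = 0
G(19) = mex{0,2} = 1
G(20) = mex{1,0} = 2
G(21) = mex{2,1} = 0
G(22) = mex{0,2} = 1
G(23) = mex{1,0} = 2
G(24) = mex{2,1} = 0
G(25) = mex{0,2} = 1
Stack A: G(25) = 1.
Stack B: G(11) = 2.
Stack C: G(13) = 1.
Combined Grundy value = 1 ⊕ 2 ⊕ 1 = 2.
A winning move leaves total XOR = 0, i.e. changes one component's Grundy value g to g ⊕ X where X is the current total.
Stack A: need g' = 1⊕2 = 3. Options: 25−1→G=0, 25−2→G=2. Hits: 0.
Stack B: need g' = 2⊕2 = 0. Options: 11−1→G=1, 11−2→G=0. Hits: 1.
Stack C: need g' = 1⊕2 = 3. Options: 13−1→G=0, 13−2→G=2. Hits: 0.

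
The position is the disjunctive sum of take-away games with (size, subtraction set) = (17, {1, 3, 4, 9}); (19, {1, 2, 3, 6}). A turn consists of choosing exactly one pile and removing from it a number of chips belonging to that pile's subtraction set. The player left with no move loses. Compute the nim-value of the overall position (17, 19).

Pile A, S = {1, 3, 4, 9}:
n :  0  1  2  3  4  5  6  7  8  9 10 11 12 13 14 15 16 17
G :  0  1  0  1  2  3  2  0  1  4  3  2  0  1  0  1  2  3
G_A(17) = 3.
Pile B, S = {1, 2, 3, 6}:
G(0) = 0
G(1) = mex{0} = 1
G(2) = mex{1,0} = 2
G(3) = mex{2,1,0} = 3
G(4) = mex{3,2,1} = 0
G(5) = mex{0,3,2} = 1
G(6) = mex{1,0,3,0} = 2
G(7) = mex{2,1,0,1} = 3
G(8) = mex{3,2,1,2} = 0
G(9) = mex{0,3,2,3} = 1
G(10) = mex{1,0,3,0} = 2
G(11) = mex{2,1,0,1} = 3
G(12) = mex{3,2,1,2} = 0
G(13) = mex{0,3,2,3} = 1
G(14) = mex{1,0,3,0} = 2
G(15) = mex{2,1,0,1} = 3
G(16) = mex{3,2,1,2} = 0
G(17) = mex{0,3,2,3} = 1
G(18) = mex{1,0,3,0} = 2
G(19) = mex{2,1,0,1} = 3
G_B(19) = 3.
Combined Grundy value = 3 ⊕ 3 = 0.

0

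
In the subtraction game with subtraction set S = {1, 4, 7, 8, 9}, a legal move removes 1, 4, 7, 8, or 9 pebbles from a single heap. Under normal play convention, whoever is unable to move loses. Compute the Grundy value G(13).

G(0) = 0
G(1) = mex{0} = 1
G(2) = mex{1} = 0
G(3) = mex{0} = 1
G(4) = mex{1,0} = 2
G(5) = mex{2,1} = 0
G(6) = mex{0,0} = 1
G(7) = mex{1,1,0} = 2
G(8) = mex{2,2,1,0} = 3
G(9) = mex{3,0,0,1,0} = 2
G(10) = mex{2,1,1,0,1} = 3
G(11) = mex{3,2,2,1,0} = 4
G(12) = mex{4,3,0,2,1} = 5
G(13) = mex{5,2,1,0,2} = 3

3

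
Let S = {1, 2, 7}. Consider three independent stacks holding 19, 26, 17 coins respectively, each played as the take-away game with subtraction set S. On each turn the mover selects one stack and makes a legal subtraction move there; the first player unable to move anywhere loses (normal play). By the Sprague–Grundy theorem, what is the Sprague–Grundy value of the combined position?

1

All stacks use S = {1, 2, 7}:
n :  0  1  2  3  4  5  6  7  8  9 10 11 12 13 14 15 16 17 18 19 20 21 22 23 24 25 26
G :  0  1  2  0  1  2  0  1  2  0  1  2  0  1  2  0  1  2  0  1  2  0  1  2  0  1  2
Stack A: G(19) = 1.
Stack B: G(26) = 2.
Stack C: G(17) = 2.
Combined Grundy value = 1 ⊕ 2 ⊕ 2 = 1.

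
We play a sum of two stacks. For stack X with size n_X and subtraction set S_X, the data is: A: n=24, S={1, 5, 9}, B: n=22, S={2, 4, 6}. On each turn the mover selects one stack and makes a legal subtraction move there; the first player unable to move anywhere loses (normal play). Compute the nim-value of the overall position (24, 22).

Stack A, S = {1, 5, 9}:
G(0) = 0
G(1) = mex{0} = 1
G(2) = mex{1} = 0
G(3) = mex{0} = 1
G(4) = mex{1} = 0
G(5) = mex{0,0} = 1
G(6) = mex{1,1} = 0
G(7) = mex{0,0} = 1
G(8) = mex{1,1} = 0
G(9) = mex{0,0,0} = 1
G(10) = mex{1,1,1} = 0
G(11) = mex{0,0,0} = 1
G(12) = mex{1,1,1} = 0
G(13) = mex{0,0,0} = 1
G(14) = mex{1,1,1} = 0
G(15) = mex{0,0,0} = 1
G(16) = mex{1,1,1} = 0
G(17) = mex{0,0,0} = 1
G(18) = mex{1,1,1} = 0
G(19) = mex{0,0,0} = 1
G(20) = mex{1,1,1} = 0
G(21) = mex{0,0,0} = 1
G(22) = mex{1,1,1} = 0
G(23) = mex{0,0,0} = 1
G(24) = mex{1,1,1} = 0
G_A(24) = 0.
Stack B, S = {2, 4, 6}:
n :  0  1  2  3  4  5  6  7  8  9 10 11 12 13 14 15 16 17 18 19 20 21 22
G :  0  0  1  1  2  2  3  3  0  0  1  1  2  2  3  3  0  0  1  1  2  2  3
G_B(22) = 3.
Combined Grundy value = 0 ⊕ 3 = 3.

3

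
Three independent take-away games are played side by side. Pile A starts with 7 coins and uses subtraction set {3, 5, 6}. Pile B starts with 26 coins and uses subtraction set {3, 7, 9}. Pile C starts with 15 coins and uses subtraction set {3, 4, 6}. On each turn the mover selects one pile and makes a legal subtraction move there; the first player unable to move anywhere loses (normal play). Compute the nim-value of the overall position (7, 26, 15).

Pile A, S = {3, 5, 6}:
n : 0 1 2 3 4 5 6 7
G : 0 0 0 1 1 1 2 2
G_A(7) = 2.
Pile B, S = {3, 7, 9}:
G(0) = 0
G(1) = mex{} = 0
G(2) = mex{} = 0
G(3) = mex{0} = 1
G(4) = mex{0} = 1
G(5) = mex{0} = 1
G(6) = mex{1} = 0
G(7) = mex{1,0} = 2
G(8) = mex{1,0} = 2
G(9) = mex{0,0,0} = 1
G(10) = mex{2,1,0} = 3
G(11) = mex{2,1,0} = 3
G(12) = mex{1,1,1} = 0
G(13) = mex{3,0,1} = 2
G(14) = mex{3,2,1} = 0
G(15) = mex{0,2,0} = 1
G(16) = mex{2,1,2} = 0
G(17) = mex{0,3,2} = 1
G(18) = mex{1,3,1} = 0
G(19) = mex{0,0,3} = 1
G(20) = mex{1,2,3} = 0
G(21) = mex{0,0,0} = 1
G(22) = mex{1,1,2} = 0
G(23) = mex{0,0,0} = 1
G(24) = mex{1,1,1} = 0
G(25) = mex{0,0,0} = 1
G(26) = mex{1,1,1} = 0
G_B(26) = 0.
Pile C, S = {3, 4, 6}:
G(0) = 0
G(1) = mex{} = 0
G(2) = mex{} = 0
G(3) = mex{0} = 1
G(4) = mex{0,0} = 1
G(5) = mex{0,0} = 1
G(6) = mex{1,0,0} = 2
G(7) = mex{1,1,0} = 2
G(8) = mex{1,1,0} = 2
G(9) = mex{2,1,1} = 0
G(10) = mex{2,2,1} = 0
G(11) = mex{2,2,1} = 0
G(12) = mex{0,2,2} = 1
G(13) = mex{0,0,2} = 1
G(14) = mex{0,0,2} = 1
G(15) = mex{1,0,0} = 2
G_C(15) = 2.
Combined Grundy value = 2 ⊕ 0 ⊕ 2 = 0.

0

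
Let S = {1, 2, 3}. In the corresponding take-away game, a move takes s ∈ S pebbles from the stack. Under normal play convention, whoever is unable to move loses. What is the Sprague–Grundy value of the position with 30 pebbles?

G(0) = 0
G(1) = mex{0} = 1
G(2) = mex{1,0} = 2
G(3) = mex{2,1,0} = 3
G(4) = mex{3,2,1} = 0
G(5) = mex{0,3,2} = 1
G(6) = mex{1,0,3} = 2
G(7) = mex{2,1,0} = 3
G(8) = mex{3,2,1} = 0
G(9) = mex{0,3,2} = 1
G(10) = mex{1,0,3} = 2
G(11) = mex{2,1,0} = 3
G(12) = mex{3,2,1} = 0
G(13) = mex{0,3,2} = 1
G(14) = mex{1,0,3} = 2
G(15) = mex{2,1,0} = 3
G(16) = mex{3,2,1} = 0
G(17) = mex{0,3,2} = 1
G(18) = mex{1,0,3} = 2
G(19) = mex{2,1,0} = 3
G(20) = mex{3,2,1} = 0
G(21) = mex{0,3,2} = 1
G(22) = mex{1,0,3} = 2
G(23) = mex{2,1,0} = 3
G(24) = mex{3,2,1} = 0
G(25) = mex{0,3,2} = 1
G(26) = mex{1,0,3} = 2
G(27) = mex{2,1,0} = 3
G(28) = mex{3,2,1} = 0
G(29) = mex{0,3,2} = 1
G(30) = mex{1,0,3} = 2

2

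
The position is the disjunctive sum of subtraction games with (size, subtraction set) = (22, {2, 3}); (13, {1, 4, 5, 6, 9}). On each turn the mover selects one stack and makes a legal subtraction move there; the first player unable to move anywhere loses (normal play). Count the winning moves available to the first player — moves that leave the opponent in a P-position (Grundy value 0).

0

Stack A, S = {2, 3}:
n :  0  1  2  3  4  5  6  7  8  9 10 11 12 13 14 15 16 17 18 19 20 21 22
G :  0  0  1  1  2  0  0  1  1  2  0  0  1  1  2  0  0  1  1  2  0  0  1
G_A(22) = 1.
Stack B, S = {1, 4, 5, 6, 9}:
n :  0  1  2  3  4  5  6  7  8  9 10 11 12 13
G :  0  1  0  1  2  3  2  3  4  5  0  1  0  1
G_B(13) = 1.
Combined Grundy value = 1 ⊕ 1 = 0.
A winning move leaves total XOR = 0, i.e. changes one component's Grundy value g to g ⊕ X where X is the current total.
Stack A: target g' = 1⊕0 = 1, but every legal move changes the Grundy value (mex property), so 0 moves.
Stack B: target g' = 1⊕0 = 1, but every legal move changes the Grundy value (mex property), so 0 moves.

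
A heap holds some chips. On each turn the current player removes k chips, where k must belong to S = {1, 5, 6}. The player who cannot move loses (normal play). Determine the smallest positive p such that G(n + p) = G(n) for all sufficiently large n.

11

G(0) = 0
G(1) = mex{0} = 1
G(2) = mex{1} = 0
G(3) = mex{0} = 1
G(4) = mex{1} = 0
G(5) = mex{0,0} = 1
G(6) = mex{1,1,0} = 2
G(7) = mex{2,0,1} = 3
G(8) = mex{3,1,0} = 2
G(9) = mex{2,0,1} = 3
G(10) = mex{3,1,0} = 2
G(11) = mex{2,2,1} = 0
G(12) = mex{0,3,2} = 1
G(13) = mex{1,2,3} = 0
G(14) = mex{0,3,2} = 1
G(15) = mex{1,2,3} = 0
G(16) = mex{0,0,2} = 1
G(17) = mex{1,1,0} = 2
G(18) = mex{2,0,1} = 3
G(19) = mex{3,1,0} = 2
G(20) = mex{2,0,1} = 3
G(21) = mex{3,1,0} = 2
G(22) = mex{2,2,1} = 0
G(23) = mex{0,3,2} = 1
G(n+11) = G(n) holds for n = 0,…,5 (a full window of length max(S) = 6), so the sequence is purely periodic with period 11.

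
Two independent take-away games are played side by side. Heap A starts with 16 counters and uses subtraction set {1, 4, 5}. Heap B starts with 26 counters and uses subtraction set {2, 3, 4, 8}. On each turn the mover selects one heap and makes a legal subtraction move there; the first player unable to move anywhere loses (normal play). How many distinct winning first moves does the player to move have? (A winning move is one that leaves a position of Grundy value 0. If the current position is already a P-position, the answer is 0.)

3

Heap A, S = {1, 4, 5}:
n :  0  1  2  3  4  5  6  7  8  9 10 11 12 13 14 15 16
G :  0  1  0  1  2  3  2  3  0  1  0  1  2  3  2  3  0
G_A(16) = 0.
Heap B, S = {2, 3, 4, 8}:
G(0) = 0
G(1) = mex{} = 0
G(2) = mex{0} = 1
G(3) = mex{0,0} = 1
G(4) = mex{1,0,0} = 2
G(5) = mex{1,1,0} = 2
G(6) = mex{2,1,1} = 0
G(7) = mex{2,2,1} = 0
G(8) = mex{0,2,2,0} = 1
G(9) = mex{0,0,2,0} = 1
G(10) = mex{1,0,0,1} = 2
G(11) = mex{1,1,0,1} = 2
G(12) = mex{2,1,1,2} = 0
G(13) = mex{2,2,1,2} = 0
G(14) = mex{0,2,2,0} = 1
G(15) = mex{0,0,2,0} = 1
G(16) = mex{1,0,0,1} = 2
G(17) = mex{1,1,0,1} = 2
G(18) = mex{2,1,1,2} = 0
G(19) = mex{2,2,1,2} = 0
G(20) = mex{0,2,2,0} = 1
G(21) = mex{0,0,2,0} = 1
G(22) = mex{1,0,0,1} = 2
G(23) = mex{1,1,0,1} = 2
G(24) = mex{2,1,1,2} = 0
G(25) = mex{2,2,1,2} = 0
G(26) = mex{0,2,2,0} = 1
G_B(26) = 1.
Combined Grundy value = 0 ⊕ 1 = 1.
A winning move leaves total XOR = 0, i.e. changes one component's Grundy value g to g ⊕ X where X is the current total.
Heap A: need g' = 0⊕1 = 1. Options: 16−1→G=3, 16−4→G=2, 16−5→G=1. Hits: 1.
Heap B: need g' = 1⊕1 = 0. Options: 26−2→G=0, 26−3→G=2, 26−4→G=2, 26−8→G=0. Hits: 2.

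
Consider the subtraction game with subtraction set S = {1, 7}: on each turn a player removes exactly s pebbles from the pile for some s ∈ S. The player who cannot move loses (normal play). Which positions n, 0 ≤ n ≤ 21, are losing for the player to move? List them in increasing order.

0, 2, 4, 6, 8, 10, 12, 14, 16, 18, 20

G(0) = 0
G(1) = mex{0} = 1
G(2) = mex{1} = 0
G(3) = mex{0} = 1
G(4) = mex{1} = 0
G(5) = mex{0} = 1
G(6) = mex{1} = 0
G(7) = mex{0,0} = 1
G(8) = mex{1,1} = 0
G(9) = mex{0,0} = 1
G(10) = mex{1,1} = 0
G(11) = mex{0,0} = 1
G(12) = mex{1,1} = 0
G(13) = mex{0,0} = 1
G(14) = mex{1,1} = 0
G(15) = mex{0,0} = 1
G(16) = mex{1,1} = 0
G(17) = mex{0,0} = 1
G(18) = mex{1,1} = 0
G(19) = mex{0,0} = 1
G(20) = mex{1,1} = 0
G(21) = mex{0,0} = 1
P-positions are exactly the n with G(n) = 0.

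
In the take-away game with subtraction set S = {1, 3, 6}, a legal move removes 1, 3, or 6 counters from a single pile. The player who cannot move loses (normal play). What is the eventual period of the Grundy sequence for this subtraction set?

9

G(0) = 0
G(1) = mex{0} = 1
G(2) = mex{1} = 0
G(3) = mex{0,0} = 1
G(4) = mex{1,1} = 0
G(5) = mex{0,0} = 1
G(6) = mex{1,1,0} = 2
G(7) = mex{2,0,1} = 3
G(8) = mex{3,1,0} = 2
G(9) = mex{2,2,1} = 0
G(10) = mex{0,3,0} = 1
G(11) = mex{1,2,1} = 0
G(12) = mex{0,0,2} = 1
G(13) = mex{1,1,3} = 0
G(14) = mex{0,0,2} = 1
G(15) = mex{1,1,0} = 2
G(16) = mex{2,0,1} = 3
G(17) = mex{3,1,0} = 2
G(18) = mex{2,2,1} = 0
G(19) = mex{0,3,0} = 1
G(n+9) = G(n) holds for n = 0,…,5 (a full window of length max(S) = 6), so the sequence is purely periodic with period 9.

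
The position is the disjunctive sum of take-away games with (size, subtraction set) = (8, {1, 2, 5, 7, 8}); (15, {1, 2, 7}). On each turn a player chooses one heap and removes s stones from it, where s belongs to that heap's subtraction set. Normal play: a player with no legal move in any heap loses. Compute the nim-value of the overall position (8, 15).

Heap A, S = {1, 2, 5, 7, 8}:
G(0) = 0
G(1) = mex{0} = 1
G(2) = mex{1,0} = 2
G(3) = mex{2,1} = 0
G(4) = mex{0,2} = 1
G(5) = mex{1,0,0} = 2
G(6) = mex{2,1,1} = 0
G(7) = mex{0,2,2,0} = 1
G(8) = mex{1,0,0,1,0} = 2
G_A(8) = 2.
Heap B, S = {1, 2, 7}:
n :  0  1  2  3  4  5  6  7  8  9 10 11 12 13 14 15
G :  0  1  2  0  1  2  0  1  2  0  1  2  0  1  2  0
G_B(15) = 0.
Combined Grundy value = 2 ⊕ 0 = 2.

2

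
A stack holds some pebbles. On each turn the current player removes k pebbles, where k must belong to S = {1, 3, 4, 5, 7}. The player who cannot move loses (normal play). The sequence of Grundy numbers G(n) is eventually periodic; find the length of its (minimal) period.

n :  0  1  2  3  4  5  6  7  8  9 10 11 12 13 14 15 16 17
G :  0  1  0  1  2  3  2  3  0  1  0  1  2  3  2  3  0  1
G(n+8) = G(n) holds for n = 0,…,6 (a full window of length max(S) = 7), so the sequence is purely periodic with period 8.

8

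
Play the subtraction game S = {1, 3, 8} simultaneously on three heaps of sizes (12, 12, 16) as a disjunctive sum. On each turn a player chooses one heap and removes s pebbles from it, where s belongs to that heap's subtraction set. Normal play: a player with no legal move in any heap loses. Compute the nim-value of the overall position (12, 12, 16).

All heaps use S = {1, 3, 8}:
n :  0  1  2  3  4  5  6  7  8  9 10 11 12 13 14 15 16
G :  0  1  0  1  0  1  0  1  2  3  2  0  1  0  1  0  1
Heap A: G(12) = 1.
Heap B: G(12) = 1.
Heap C: G(16) = 1.
Combined Grundy value = 1 ⊕ 1 ⊕ 1 = 1.

1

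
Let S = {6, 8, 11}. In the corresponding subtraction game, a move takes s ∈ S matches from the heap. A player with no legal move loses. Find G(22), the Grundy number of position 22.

0

G(0) = 0
G(1) = mex{} = 0
G(2) = mex{} = 0
G(3) = mex{} = 0
G(4) = mex{} = 0
G(5) = mex{} = 0
G(6) = mex{0} = 1
G(7) = mex{0} = 1
G(8) = mex{0,0} = 1
G(9) = mex{0,0} = 1
G(10) = mex{0,0} = 1
G(11) = mex{0,0,0} = 1
G(12) = mex{1,0,0} = 2
G(13) = mex{1,0,0} = 2
G(14) = mex{1,1,0} = 2
G(15) = mex{1,1,0} = 2
G(16) = mex{1,1,0} = 2
G(17) = mex{1,1,1} = 0
G(18) = mex{2,1,1} = 0
G(19) = mex{2,1,1} = 0
G(20) = mex{2,2,1} = 0
G(21) = mex{2,2,1} = 0
G(22) = mex{2,2,1} = 0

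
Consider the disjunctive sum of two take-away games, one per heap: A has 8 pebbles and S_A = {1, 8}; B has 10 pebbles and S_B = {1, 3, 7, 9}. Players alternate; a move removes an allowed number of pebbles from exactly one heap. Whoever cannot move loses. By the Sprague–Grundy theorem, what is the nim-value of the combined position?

2

Heap A, S = {1, 8}:
G(0) = 0
G(1) = mex{0} = 1
G(2) = mex{1} = 0
G(3) = mex{0} = 1
G(4) = mex{1} = 0
G(5) = mex{0} = 1
G(6) = mex{1} = 0
G(7) = mex{0} = 1
G(8) = mex{1,0} = 2
G_A(8) = 2.
Heap B, S = {1, 3, 7, 9}:
n :  0  1  2  3  4  5  6  7  8  9 10
G :  0  1  0  1  0  1  0  1  0  1  0
G_B(10) = 0.
Combined Grundy value = 2 ⊕ 0 = 2.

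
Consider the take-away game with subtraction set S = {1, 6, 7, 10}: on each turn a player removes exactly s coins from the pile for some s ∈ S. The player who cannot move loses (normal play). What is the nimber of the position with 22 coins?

3

n :  0  1  2  3  4  5  6  7  8  9 10 11 12 13 14 15 16 17 18 19 20 21 22
G :  0  1  0  1  0  1  2  3  2  3  2  3  4  0  1  0  1  0  1  2  3  2  3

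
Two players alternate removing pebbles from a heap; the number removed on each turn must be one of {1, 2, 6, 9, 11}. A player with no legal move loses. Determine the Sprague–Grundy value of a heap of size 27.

n :  0  1  2  3  4  5  6  7  8  9 10 11 12 13 14 15 16 17 18 19 20 21 22 23 24 25 26 27
G :  0  1  2  0  1  2  3  0  1  2  0  1  2  3  4  0  1  2  3  4  0  1  2  0  1  2  3  0

0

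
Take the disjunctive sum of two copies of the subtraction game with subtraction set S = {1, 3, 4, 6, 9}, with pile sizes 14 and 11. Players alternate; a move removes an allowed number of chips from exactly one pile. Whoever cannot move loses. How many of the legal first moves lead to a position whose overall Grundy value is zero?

3

All piles use S = {1, 3, 4, 6, 9}:
n :  0  1  2  3  4  5  6  7  8  9 10 11 12 13 14
G :  0  1  0  1  2  3  2  0  1  4  3  2  0  1  0
Pile A: G(14) = 0.
Pile B: G(11) = 2.
Combined Grundy value = 0 ⊕ 2 = 2.
A winning move leaves total XOR = 0, i.e. changes one component's Grundy value g to g ⊕ X where X is the current total.
Pile A: need g' = 0⊕2 = 2. Options: 14−1→G=1, 14−3→G=2, 14−4→G=3, 14−6→G=1, 14−9→G=3. Hits: 1.
Pile B: need g' = 2⊕2 = 0. Options: 11−1→G=3, 11−3→G=1, 11−4→G=0, 11−6→G=3, 11−9→G=0. Hits: 2.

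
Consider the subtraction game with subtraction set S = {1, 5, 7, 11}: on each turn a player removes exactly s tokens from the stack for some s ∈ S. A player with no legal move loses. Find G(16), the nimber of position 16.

0

G(0) = 0
G(1) = mex{0} = 1
G(2) = mex{1} = 0
G(3) = mex{0} = 1
G(4) = mex{1} = 0
G(5) = mex{0,0} = 1
G(6) = mex{1,1} = 0
G(7) = mex{0,0,0} = 1
G(8) = mex{1,1,1} = 0
G(9) = mex{0,0,0} = 1
G(10) = mex{1,1,1} = 0
G(11) = mex{0,0,0,0} = 1
G(12) = mex{1,1,1,1} = 0
G(13) = mex{0,0,0,0} = 1
G(14) = mex{1,1,1,1} = 0
G(15) = mex{0,0,0,0} = 1
G(16) = mex{1,1,1,1} = 0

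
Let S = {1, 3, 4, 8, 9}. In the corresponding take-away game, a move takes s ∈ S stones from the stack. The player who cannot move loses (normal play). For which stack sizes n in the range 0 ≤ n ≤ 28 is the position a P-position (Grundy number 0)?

0, 2, 7, 12, 14, 19, 24, 26

G(0) = 0
G(1) = mex{0} = 1
G(2) = mex{1} = 0
G(3) = mex{0,0} = 1
G(4) = mex{1,1,0} = 2
G(5) = mex{2,0,1} = 3
G(6) = mex{3,1,0} = 2
G(7) = mex{2,2,1} = 0
G(8) = mex{0,3,2,0} = 1
G(9) = mex{1,2,3,1,0} = 4
G(10) = mex{4,0,2,0,1} = 3
G(11) = mex{3,1,0,1,0} = 2
G(12) = mex{2,4,1,2,1} = 0
G(13) = mex{0,3,4,3,2} = 1
G(14) = mex{1,2,3,2,3} = 0
G(15) = mex{0,0,2,0,2} = 1
G(16) = mex{1,1,0,1,0} = 2
G(17) = mex{2,0,1,4,1} = 3
G(18) = mex{3,1,0,3,4} = 2
G(19) = mex{2,2,1,2,3} = 0
G(20) = mex{0,3,2,0,2} = 1
G(21) = mex{1,2,3,1,0} = 4
G(22) = mex{4,0,2,0,1} = 3
G(23) = mex{3,1,0,1,0} = 2
G(24) = mex{2,4,1,2,1} = 0
G(25) = mex{0,3,4,3,2} = 1
G(26) = mex{1,2,3,2,3} = 0
G(27) = mex{0,0,2,0,2} = 1
G(28) = mex{1,1,0,1,0} = 2
P-positions are exactly the n with G(n) = 0.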